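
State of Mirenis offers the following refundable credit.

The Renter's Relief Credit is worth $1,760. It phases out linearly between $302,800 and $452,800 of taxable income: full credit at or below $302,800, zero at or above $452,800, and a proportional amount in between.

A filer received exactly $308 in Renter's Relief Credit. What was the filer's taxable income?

$426,550

$308 is 308/1,760 of the full $1,760, so 1,452/1,760 of the $150,000 range has been used: income = $302,800 + $150,000 × 1,452/1,760 = $426,550.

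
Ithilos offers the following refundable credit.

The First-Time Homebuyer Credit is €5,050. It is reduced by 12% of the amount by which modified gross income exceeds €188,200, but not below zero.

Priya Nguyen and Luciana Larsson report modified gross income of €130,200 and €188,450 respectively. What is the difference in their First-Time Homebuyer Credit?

Priya (€130,200): First-Time Homebuyer Credit: €130,200 is at or below the €188,200 threshold, so the full €5,050 applies.
Luciana (€188,450): First-Time Homebuyer Credit: 12% of the €250 excess over €188,200 is €30; credit = €5,050 − €30 = €5,020.
Difference: |€5,050 − €5,020| = €30.

€30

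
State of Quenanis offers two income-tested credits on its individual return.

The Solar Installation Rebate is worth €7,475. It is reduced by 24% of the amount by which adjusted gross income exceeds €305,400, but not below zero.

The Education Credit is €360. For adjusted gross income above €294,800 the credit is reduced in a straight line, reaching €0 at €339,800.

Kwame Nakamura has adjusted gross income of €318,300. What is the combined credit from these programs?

€4,551

Solar Installation Rebate: 24% of the €12,900 excess over €305,400 is €3,096; credit = €7,475 − €3,096 = €4,379.
Education Credit: €318,300 is €23,500 into a €45,000 phase-out range, leaving 21,500/45,000 of the credit: €360 × 21,500/45,000 = €172.
Total: €4,379 + €172 = €4,551.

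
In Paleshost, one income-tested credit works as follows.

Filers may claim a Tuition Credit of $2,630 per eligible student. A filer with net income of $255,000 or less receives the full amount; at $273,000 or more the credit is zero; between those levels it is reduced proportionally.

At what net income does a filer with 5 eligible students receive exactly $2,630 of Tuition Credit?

$269,400

Full credit = 5 × $2,630 = $13,150.
$2,630 is 2,630/13,150 of the full $13,150, so 10,520/13,150 of the $18,000 range has been used: income = $255,000 + $18,000 × 10,520/13,150 = $269,400.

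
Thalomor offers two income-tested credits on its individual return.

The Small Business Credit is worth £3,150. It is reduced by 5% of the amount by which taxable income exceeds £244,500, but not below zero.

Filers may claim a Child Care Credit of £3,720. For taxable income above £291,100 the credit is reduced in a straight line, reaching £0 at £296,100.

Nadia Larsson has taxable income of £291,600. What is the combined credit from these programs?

£4,143

Small Business Credit: 5% of the £47,100 excess over £244,500 is £2,355; credit = £3,150 − £2,355 = £795.
Child Care Credit: £291,600 is £500 into a £5,000 phase-out range, leaving 4,500/5,000 of the credit: £3,720 × 4,500/5,000 = £3,348.
Total: £795 + £3,348 = £4,143.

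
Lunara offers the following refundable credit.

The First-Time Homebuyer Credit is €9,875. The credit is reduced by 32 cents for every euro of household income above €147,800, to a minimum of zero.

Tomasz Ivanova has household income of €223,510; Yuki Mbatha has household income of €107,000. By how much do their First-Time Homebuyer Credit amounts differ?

€9,875

Tomasz (€223,510): First-Time Homebuyer Credit: 32% of the €75,710 excess over €147,800 is €24,227.20 ≥ base, so the credit is €0.
Yuki (€107,000): First-Time Homebuyer Credit: €107,000 is at or below the €147,800 threshold, so the full €9,875 applies.
Difference: |€0 − €9,875| = €9,875.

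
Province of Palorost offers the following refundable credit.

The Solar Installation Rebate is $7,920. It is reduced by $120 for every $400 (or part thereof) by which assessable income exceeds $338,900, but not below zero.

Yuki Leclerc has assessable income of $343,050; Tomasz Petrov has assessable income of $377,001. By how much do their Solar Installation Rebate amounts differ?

$6,600

Yuki ($343,050): Solar Installation Rebate: income exceeds $338,900 by $4,150, which is 11 full-or-partial $400 increments; reduction = 11 × $120 = $1,320, leaving $6,600.
Tomasz ($377,001): Solar Installation Rebate: income exceeds $338,900 by $38,101 → 96 increments × $120 = $11,520 ≥ base, so the credit is $0.
Difference: |$6,600 − $0| = $6,600.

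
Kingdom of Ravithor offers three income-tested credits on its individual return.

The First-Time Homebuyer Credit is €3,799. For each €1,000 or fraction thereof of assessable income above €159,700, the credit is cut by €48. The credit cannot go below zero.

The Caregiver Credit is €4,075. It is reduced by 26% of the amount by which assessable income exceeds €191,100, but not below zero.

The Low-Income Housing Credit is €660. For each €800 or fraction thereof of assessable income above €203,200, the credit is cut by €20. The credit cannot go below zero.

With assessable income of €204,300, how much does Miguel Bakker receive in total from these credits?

First-Time Homebuyer Credit: income exceeds €159,700 by €44,600, which is 45 full-or-partial €1,000 increments; reduction = 45 × €48 = €2,160, leaving €1,639.
Caregiver Credit: 26% of the €13,200 excess over €191,100 is €3,432; credit = €4,075 − €3,432 = €643.
Low-Income Housing Credit: income exceeds €203,200 by €1,100, which is 2 full-or-partial €800 increments; reduction = 2 × €20 = €40, leaving €620.
Total: €1,639 + €643 + €620 = €2,902.

€2,902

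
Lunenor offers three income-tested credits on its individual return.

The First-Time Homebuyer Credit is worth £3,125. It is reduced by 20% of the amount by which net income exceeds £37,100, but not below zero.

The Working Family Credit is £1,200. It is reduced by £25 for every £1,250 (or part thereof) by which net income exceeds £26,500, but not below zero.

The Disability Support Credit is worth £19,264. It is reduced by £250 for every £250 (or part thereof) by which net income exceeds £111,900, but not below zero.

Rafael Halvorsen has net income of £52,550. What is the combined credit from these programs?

First-Time Homebuyer Credit: 20% of the £15,450 excess over £37,100 is £3,090; credit = £3,125 − £3,090 = £35.
Working Family Credit: income exceeds £26,500 by £26,050, which is 21 full-or-partial £1,250 increments; reduction = 21 × £25 = £525, leaving £675.
Disability Support Credit: £52,550 is at or below the £111,900 threshold, so the full £19,264 applies.
Total: £35 + £675 + £19,264 = £19,974.

£19,974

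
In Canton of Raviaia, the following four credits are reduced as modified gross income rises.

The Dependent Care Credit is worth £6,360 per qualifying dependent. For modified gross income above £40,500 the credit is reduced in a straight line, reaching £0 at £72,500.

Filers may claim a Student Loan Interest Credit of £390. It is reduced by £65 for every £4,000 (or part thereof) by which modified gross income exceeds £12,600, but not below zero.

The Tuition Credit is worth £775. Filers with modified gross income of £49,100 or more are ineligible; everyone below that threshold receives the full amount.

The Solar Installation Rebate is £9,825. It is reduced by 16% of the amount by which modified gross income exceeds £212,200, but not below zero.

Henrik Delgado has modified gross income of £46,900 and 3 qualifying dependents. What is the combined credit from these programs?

Dependent Care Credit: base = 3 × £6,360 = £19,080. £46,900 is £6,400 into a £32,000 phase-out range, leaving 25,600/32,000 of the credit: £19,080 × 25,600/32,000 = £15,264.
Student Loan Interest Credit: income exceeds £12,600 by £34,300 → 9 increments × £65 = £585 ≥ base, so the credit is £0.
Tuition Credit: £46,900 is below the £49,100 cutoff, so the full £775 applies.
Solar Installation Rebate: £46,900 is at or below the £212,200 threshold, so the full £9,825 applies.
Total: £15,264 + £0 + £775 + £9,825 = £25,864.

£25,864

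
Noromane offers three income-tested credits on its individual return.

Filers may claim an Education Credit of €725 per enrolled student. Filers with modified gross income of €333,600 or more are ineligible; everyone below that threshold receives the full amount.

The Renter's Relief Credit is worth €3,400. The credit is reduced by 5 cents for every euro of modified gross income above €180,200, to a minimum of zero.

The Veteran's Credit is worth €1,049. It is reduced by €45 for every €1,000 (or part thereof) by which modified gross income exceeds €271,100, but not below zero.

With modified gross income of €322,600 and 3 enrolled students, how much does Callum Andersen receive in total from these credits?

€2,175

Education Credit: base = 3 × €725 = €2,175. €322,600 is below the €333,600 cutoff, so the full €2,175 applies.
Renter's Relief Credit: 5% of the €142,400 excess over €180,200 is €7,120 ≥ base, so the credit is €0.
Veteran's Credit: income exceeds €271,100 by €51,500 → 52 increments × €45 = €2,340 ≥ base, so the credit is €0.
Total: €2,175 + €0 + €0 = €2,175.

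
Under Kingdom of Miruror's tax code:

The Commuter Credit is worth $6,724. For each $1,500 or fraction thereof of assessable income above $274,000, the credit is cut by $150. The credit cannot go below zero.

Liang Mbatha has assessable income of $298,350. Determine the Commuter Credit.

Commuter Credit: income exceeds $274,000 by $24,350, which is 17 full-or-partial $1,500 increments; reduction = 17 × $150 = $2,550, leaving $4,174.

$4,174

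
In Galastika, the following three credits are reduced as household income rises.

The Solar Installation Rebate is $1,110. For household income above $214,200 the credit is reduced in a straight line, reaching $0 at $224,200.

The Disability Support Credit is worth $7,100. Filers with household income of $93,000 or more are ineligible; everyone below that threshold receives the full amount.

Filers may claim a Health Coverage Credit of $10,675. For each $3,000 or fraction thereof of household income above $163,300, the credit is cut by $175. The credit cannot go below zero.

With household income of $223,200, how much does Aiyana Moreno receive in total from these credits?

$7,286

Solar Installation Rebate: $223,200 is $9,000 into a $10,000 phase-out range, leaving 1,000/10,000 of the credit: $1,110 × 1,000/10,000 = $111.
Disability Support Credit: $223,200 meets or exceeds the $93,000 cutoff, so the credit is $0.
Health Coverage Credit: income exceeds $163,300 by $59,900, which is 20 full-or-partial $3,000 increments; reduction = 20 × $175 = $3,500, leaving $7,175.
Total: $111 + $0 + $7,175 = $7,286.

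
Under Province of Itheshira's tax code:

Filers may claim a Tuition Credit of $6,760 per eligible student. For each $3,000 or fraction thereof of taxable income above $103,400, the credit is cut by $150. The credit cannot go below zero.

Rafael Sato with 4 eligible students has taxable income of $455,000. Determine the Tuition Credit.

$9,340

Tuition Credit: base = 4 × $6,760 = $27,040. income exceeds $103,400 by $351,600, which is 118 full-or-partial $3,000 increments; reduction = 118 × $150 = $17,700, leaving $9,340.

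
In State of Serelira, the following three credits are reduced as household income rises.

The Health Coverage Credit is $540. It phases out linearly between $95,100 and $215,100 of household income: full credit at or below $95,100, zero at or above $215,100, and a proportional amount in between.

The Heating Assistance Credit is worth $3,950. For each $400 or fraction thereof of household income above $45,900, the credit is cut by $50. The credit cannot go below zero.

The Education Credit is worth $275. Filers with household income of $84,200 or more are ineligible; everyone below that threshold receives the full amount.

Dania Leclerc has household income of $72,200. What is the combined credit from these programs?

Health Coverage Credit: $72,200 is at or below the $95,100 threshold, so the full $540 applies.
Heating Assistance Credit: income exceeds $45,900 by $26,300, which is 66 full-or-partial $400 increments; reduction = 66 × $50 = $3,300, leaving $650.
Education Credit: $72,200 is below the $84,200 cutoff, so the full $275 applies.
Total: $540 + $650 + $275 = $1,465.

$1,465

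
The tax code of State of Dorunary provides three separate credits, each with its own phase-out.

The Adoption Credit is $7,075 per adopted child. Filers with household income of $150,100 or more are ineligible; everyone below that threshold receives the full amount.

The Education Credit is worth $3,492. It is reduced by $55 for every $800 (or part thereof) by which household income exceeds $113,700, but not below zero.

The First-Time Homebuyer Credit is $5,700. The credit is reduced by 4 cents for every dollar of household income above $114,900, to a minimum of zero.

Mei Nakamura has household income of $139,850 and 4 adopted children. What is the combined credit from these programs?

$34,679

Adoption Credit: base = 4 × $7,075 = $28,300. $139,850 is below the $150,100 cutoff, so the full $28,300 applies.
Education Credit: income exceeds $113,700 by $26,150, which is 33 full-or-partial $800 increments; reduction = 33 × $55 = $1,815, leaving $1,677.
First-Time Homebuyer Credit: 4% of the $24,950 excess over $114,900 is $998; credit = $5,700 − $998 = $4,702.
Total: $28,300 + $1,677 + $4,702 = $34,679.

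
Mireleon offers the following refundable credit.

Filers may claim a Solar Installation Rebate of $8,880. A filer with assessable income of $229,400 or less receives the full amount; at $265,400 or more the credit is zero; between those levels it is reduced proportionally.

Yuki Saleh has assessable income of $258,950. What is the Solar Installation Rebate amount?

$1,591

Solar Installation Rebate: $258,950 is $29,550 into a $36,000 phase-out range, leaving 6,450/36,000 of the credit: $8,880 × 6,450/36,000 = $1,591.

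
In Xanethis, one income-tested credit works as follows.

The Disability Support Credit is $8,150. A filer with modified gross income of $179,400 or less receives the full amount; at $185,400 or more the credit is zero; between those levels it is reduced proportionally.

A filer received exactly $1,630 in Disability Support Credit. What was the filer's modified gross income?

$184,200

$1,630 is 1,630/8,150 of the full $8,150, so 6,520/8,150 of the $6,000 range has been used: income = $179,400 + $6,000 × 6,520/8,150 = $184,200.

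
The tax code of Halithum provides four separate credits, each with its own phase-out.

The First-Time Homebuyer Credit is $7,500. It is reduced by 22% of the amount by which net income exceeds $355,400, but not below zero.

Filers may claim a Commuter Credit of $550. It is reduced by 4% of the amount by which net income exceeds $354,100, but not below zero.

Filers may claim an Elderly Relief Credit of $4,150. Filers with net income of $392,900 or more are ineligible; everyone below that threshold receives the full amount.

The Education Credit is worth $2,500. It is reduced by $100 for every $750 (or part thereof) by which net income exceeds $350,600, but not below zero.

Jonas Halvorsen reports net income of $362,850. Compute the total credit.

$11,011

First-Time Homebuyer Credit: 22% of the $7,450 excess over $355,400 is $1,639; credit = $7,500 − $1,639 = $5,861.
Commuter Credit: 4% of the $8,750 excess over $354,100 is $350; credit = $550 − $350 = $200.
Elderly Relief Credit: $362,850 is below the $392,900 cutoff, so the full $4,150 applies.
Education Credit: income exceeds $350,600 by $12,250, which is 17 full-or-partial $750 increments; reduction = 17 × $100 = $1,700, leaving $800.
Total: $5,861 + $200 + $4,150 + $800 = $11,011.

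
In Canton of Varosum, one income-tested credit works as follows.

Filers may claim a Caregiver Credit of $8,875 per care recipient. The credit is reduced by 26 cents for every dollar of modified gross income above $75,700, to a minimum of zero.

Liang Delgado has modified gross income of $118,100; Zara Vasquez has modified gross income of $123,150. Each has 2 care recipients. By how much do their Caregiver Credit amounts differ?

Liang ($118,100): Caregiver Credit: base = 2 × $8,875 = $17,750. 26% of the $42,400 excess over $75,700 is $11,024; credit = $17,750 − $11,024 = $6,726.
Zara ($123,150): Caregiver Credit: base = 2 × $8,875 = $17,750. 26% of the $47,450 excess over $75,700 is $12,337; credit = $17,750 − $12,337 = $5,413.
Difference: |$6,726 − $5,413| = $1,313.

$1,313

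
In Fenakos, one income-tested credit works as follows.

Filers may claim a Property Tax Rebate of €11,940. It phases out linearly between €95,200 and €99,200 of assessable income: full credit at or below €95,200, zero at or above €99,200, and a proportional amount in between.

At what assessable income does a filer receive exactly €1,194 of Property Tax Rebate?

€1,194 is 1,194/11,940 of the full €11,940, so 10,746/11,940 of the €4,000 range has been used: income = €95,200 + €4,000 × 10,746/11,940 = €98,800.

€98,800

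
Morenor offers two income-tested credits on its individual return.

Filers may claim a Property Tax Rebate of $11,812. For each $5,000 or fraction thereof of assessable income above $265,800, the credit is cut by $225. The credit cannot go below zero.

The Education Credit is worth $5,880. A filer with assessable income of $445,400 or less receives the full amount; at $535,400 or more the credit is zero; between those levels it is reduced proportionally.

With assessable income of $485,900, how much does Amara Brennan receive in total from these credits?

Property Tax Rebate: income exceeds $265,800 by $220,100, which is 45 full-or-partial $5,000 increments; reduction = 45 × $225 = $10,125, leaving $1,687.
Education Credit: $485,900 is $40,500 into a $90,000 phase-out range, leaving 49,500/90,000 of the credit: $5,880 × 49,500/90,000 = $3,234.
Total: $1,687 + $3,234 = $4,921.

$4,921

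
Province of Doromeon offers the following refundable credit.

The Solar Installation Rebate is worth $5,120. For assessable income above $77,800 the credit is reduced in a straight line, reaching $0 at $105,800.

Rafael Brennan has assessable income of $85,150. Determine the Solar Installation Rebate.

Solar Installation Rebate: $85,150 is $7,350 into a $28,000 phase-out range, leaving 20,650/28,000 of the credit: $5,120 × 20,650/28,000 = $3,776.

$3,776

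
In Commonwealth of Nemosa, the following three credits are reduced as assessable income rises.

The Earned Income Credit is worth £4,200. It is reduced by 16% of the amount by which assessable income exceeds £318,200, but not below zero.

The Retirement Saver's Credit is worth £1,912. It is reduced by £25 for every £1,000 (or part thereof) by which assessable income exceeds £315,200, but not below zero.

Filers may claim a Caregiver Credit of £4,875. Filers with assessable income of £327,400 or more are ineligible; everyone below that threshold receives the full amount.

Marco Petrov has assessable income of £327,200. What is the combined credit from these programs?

Earned Income Credit: 16% of the £9,000 excess over £318,200 is £1,440; credit = £4,200 − £1,440 = £2,760.
Retirement Saver's Credit: income exceeds £315,200 by £12,000, which is 12 full-or-partial £1,000 increments; reduction = 12 × £25 = £300, leaving £1,612.
Caregiver Credit: £327,200 is below the £327,400 cutoff, so the full £4,875 applies.
Total: £2,760 + £1,612 + £4,875 = £9,247.

£9,247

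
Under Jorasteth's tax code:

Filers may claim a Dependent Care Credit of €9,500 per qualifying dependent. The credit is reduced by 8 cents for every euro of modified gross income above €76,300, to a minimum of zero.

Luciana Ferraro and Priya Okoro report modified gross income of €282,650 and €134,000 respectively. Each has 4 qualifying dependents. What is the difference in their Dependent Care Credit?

€11,892

Luciana (€282,650): Dependent Care Credit: base = 4 × €9,500 = €38,000. 8% of the €206,350 excess over €76,300 is €16,508; credit = €38,000 − €16,508 = €21,492.
Priya (€134,000): Dependent Care Credit: base = 4 × €9,500 = €38,000. 8% of the €57,700 excess over €76,300 is €4,616; credit = €38,000 − €4,616 = €33,384.
Difference: |€21,492 − €33,384| = €11,892.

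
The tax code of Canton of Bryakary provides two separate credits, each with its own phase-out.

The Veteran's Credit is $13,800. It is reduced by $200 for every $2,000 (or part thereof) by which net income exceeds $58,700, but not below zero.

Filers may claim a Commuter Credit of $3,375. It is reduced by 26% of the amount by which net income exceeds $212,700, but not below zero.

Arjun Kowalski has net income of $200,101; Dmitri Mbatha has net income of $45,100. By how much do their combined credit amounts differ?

$13,800

Arjun ($200,101): Veteran's Credit: income exceeds $58,700 by $141,401 → 71 increments × $200 = $14,200 ≥ base, so the credit is $0. Commuter Credit: $200,101 is at or below the $212,700 threshold, so the full $3,375 applies. total $0 + $3,375 = $3,375
Dmitri ($45,100): Veteran's Credit: $45,100 is at or below the $58,700 threshold, so the full $13,800 applies. Commuter Credit: $45,100 is at or below the $212,700 threshold, so the full $3,375 applies. total $13,800 + $3,375 = $17,175
Difference: |$3,375 − $17,175| = $13,800.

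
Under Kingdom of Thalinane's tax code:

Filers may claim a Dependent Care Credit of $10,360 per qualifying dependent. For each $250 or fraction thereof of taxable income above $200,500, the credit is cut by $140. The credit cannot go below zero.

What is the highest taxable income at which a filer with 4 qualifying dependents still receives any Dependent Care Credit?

$274,250

Full credit = 4 × $10,360 = $41,440.
After 295 increments the reduction is 295 × $140 = $41,300, leaving $140; one more increment wipes it out. Increment 295 ends at excess 295 × $250 = $73,750, so the highest qualifying income is $200,500 + $73,750 = $274,250.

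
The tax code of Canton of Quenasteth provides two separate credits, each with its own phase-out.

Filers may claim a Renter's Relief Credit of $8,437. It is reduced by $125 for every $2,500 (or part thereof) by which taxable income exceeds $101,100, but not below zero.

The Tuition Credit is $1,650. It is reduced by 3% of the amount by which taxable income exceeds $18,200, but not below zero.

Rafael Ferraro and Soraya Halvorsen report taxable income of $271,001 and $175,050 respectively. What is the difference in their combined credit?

Rafael ($271,001): Renter's Relief Credit: income exceeds $101,100 by $169,901 → 68 increments × $125 = $8,500 ≥ base, so the credit is $0. Tuition Credit: 3% of the $252,801 excess over $18,200 is $7,584.03 ≥ base, so the credit is $0. total $0 + $0 = $0
Soraya ($175,050): Renter's Relief Credit: income exceeds $101,100 by $73,950, which is 30 full-or-partial $2,500 increments; reduction = 30 × $125 = $3,750, leaving $4,687. Tuition Credit: 3% of the $156,850 excess over $18,200 is $4,705.50 ≥ base, so the credit is $0. total $4,687 + $0 = $4,687
Difference: |$0 − $4,687| = $4,687.

$4,687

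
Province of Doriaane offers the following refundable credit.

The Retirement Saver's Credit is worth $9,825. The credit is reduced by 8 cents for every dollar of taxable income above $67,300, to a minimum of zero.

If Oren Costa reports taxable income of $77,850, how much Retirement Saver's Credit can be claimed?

$8,981

Retirement Saver's Credit: 8% of the $10,550 excess over $67,300 is $844; credit = $9,825 − $844 = $8,981.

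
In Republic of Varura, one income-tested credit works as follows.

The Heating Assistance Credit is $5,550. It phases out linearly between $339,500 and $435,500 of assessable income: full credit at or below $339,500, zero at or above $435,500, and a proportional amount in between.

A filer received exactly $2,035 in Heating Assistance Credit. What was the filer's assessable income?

$2,035 is 2,035/5,550 of the full $5,550, so 3,515/5,550 of the $96,000 range has been used: income = $339,500 + $96,000 × 3,515/5,550 = $400,300.

$400,300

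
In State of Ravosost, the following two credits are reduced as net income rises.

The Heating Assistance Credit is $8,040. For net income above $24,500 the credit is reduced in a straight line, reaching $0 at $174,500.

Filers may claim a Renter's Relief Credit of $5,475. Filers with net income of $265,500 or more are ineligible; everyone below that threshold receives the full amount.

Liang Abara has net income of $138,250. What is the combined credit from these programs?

$7,418

Heating Assistance Credit: $138,250 is $113,750 into a $150,000 phase-out range, leaving 36,250/150,000 of the credit: $8,040 × 36,250/150,000 = $1,943.
Renter's Relief Credit: $138,250 is below the $265,500 cutoff, so the full $5,475 applies.
Total: $1,943 + $5,475 = $7,418.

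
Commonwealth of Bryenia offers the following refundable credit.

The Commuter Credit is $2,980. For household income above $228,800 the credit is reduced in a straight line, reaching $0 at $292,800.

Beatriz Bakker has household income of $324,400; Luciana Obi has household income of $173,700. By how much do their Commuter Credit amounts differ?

$2,980

Beatriz ($324,400): Commuter Credit: $324,400 is at or above $292,800, so the credit is $0.
Luciana ($173,700): Commuter Credit: $173,700 is at or below the $228,800 threshold, so the full $2,980 applies.
Difference: |$0 − $2,980| = $2,980.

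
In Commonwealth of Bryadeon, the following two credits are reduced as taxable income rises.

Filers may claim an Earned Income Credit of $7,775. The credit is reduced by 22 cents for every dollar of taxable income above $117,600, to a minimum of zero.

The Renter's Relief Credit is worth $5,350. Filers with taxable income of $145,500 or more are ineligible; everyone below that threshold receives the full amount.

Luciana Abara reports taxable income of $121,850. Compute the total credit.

Earned Income Credit: 22% of the $4,250 excess over $117,600 is $935; credit = $7,775 − $935 = $6,840.
Renter's Relief Credit: $121,850 is below the $145,500 cutoff, so the full $5,350 applies.
Total: $6,840 + $5,350 = $12,190.

$12,190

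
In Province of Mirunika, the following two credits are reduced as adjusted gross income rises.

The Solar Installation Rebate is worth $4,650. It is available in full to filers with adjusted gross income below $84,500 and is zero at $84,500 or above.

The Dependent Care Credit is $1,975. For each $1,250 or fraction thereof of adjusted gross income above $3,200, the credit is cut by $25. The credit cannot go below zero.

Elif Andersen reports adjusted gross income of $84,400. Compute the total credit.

Solar Installation Rebate: $84,400 is below the $84,500 cutoff, so the full $4,650 applies.
Dependent Care Credit: income exceeds $3,200 by $81,200, which is 65 full-or-partial $1,250 increments; reduction = 65 × $25 = $1,625, leaving $350.
Total: $4,650 + $350 = $5,000.

$5,000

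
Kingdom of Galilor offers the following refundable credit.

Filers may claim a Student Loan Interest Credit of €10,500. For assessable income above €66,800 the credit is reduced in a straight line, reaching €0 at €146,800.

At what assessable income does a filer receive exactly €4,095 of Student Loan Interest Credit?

€115,600

€4,095 is 4,095/10,500 of the full €10,500, so 6,405/10,500 of the €80,000 range has been used: income = €66,800 + €80,000 × 6,405/10,500 = €115,600.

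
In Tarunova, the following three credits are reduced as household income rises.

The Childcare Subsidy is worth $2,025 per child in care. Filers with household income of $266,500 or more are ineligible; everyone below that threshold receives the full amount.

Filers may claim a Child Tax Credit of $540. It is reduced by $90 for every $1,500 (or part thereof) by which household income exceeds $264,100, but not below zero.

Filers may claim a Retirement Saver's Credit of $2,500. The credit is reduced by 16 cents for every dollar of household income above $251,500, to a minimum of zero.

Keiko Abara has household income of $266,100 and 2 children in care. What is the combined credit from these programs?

Childcare Subsidy: base = 2 × $2,025 = $4,050. $266,100 is below the $266,500 cutoff, so the full $4,050 applies.
Child Tax Credit: income exceeds $264,100 by $2,000, which is 2 full-or-partial $1,500 increments; reduction = 2 × $90 = $180, leaving $360.
Retirement Saver's Credit: 16% of the $14,600 excess over $251,500 is $2,336; credit = $2,500 − $2,336 = $164.
Total: $4,050 + $360 + $164 = $4,574.

$4,574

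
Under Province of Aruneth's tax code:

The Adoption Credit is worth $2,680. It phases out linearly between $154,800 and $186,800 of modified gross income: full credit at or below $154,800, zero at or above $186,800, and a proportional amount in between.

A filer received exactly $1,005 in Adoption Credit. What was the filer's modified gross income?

$1,005 is 1,005/2,680 of the full $2,680, so 1,675/2,680 of the $32,000 range has been used: income = $154,800 + $32,000 × 1,675/2,680 = $174,800.

$174,800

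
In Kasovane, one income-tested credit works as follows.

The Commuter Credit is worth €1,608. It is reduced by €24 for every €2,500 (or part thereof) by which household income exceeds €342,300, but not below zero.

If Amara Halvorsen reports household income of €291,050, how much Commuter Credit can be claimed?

€1,608

Commuter Credit: €291,050 is at or below the €342,300 threshold, so the full €1,608 applies.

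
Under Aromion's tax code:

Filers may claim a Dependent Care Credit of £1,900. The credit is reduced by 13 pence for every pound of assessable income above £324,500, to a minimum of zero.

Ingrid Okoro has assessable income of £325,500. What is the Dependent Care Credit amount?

Dependent Care Credit: 13% of the £1,000 excess over £324,500 is £130; credit = £1,900 − £130 = £1,770.

£1,770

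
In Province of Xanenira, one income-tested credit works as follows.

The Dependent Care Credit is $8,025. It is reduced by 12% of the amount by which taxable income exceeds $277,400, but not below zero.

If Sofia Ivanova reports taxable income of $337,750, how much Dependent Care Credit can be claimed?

Dependent Care Credit: 12% of the $60,350 excess over $277,400 is $7,242; credit = $8,025 − $7,242 = $783.

$783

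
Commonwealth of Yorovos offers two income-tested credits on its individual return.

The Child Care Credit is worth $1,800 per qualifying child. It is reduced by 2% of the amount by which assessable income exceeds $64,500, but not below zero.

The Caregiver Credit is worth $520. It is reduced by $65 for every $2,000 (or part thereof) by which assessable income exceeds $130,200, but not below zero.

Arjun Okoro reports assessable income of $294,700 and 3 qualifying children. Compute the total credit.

$796

Child Care Credit: base = 3 × $1,800 = $5,400. 2% of the $230,200 excess over $64,500 is $4,604; credit = $5,400 − $4,604 = $796.
Caregiver Credit: income exceeds $130,200 by $164,500 → 83 increments × $65 = $5,395 ≥ base, so the credit is $0.
Total: $796 + $0 = $796.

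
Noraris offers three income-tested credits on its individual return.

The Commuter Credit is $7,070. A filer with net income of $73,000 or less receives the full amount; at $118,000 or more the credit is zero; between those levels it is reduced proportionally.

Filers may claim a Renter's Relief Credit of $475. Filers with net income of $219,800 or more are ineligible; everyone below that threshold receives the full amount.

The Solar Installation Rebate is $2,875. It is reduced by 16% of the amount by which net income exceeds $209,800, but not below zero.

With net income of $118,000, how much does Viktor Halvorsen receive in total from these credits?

$3,350

Commuter Credit: $118,000 is at or above $118,000, so the credit is $0.
Renter's Relief Credit: $118,000 is below the $219,800 cutoff, so the full $475 applies.
Solar Installation Rebate: $118,000 is at or below the $209,800 threshold, so the full $2,875 applies.
Total: $0 + $475 + $2,875 = $3,350.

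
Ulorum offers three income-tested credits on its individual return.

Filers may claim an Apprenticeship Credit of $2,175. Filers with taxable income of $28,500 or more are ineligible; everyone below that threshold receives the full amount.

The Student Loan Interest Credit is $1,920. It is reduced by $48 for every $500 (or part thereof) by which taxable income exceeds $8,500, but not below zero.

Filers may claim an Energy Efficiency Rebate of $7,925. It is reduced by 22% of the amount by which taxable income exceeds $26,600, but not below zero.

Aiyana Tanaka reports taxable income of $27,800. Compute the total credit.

$9,884

Apprenticeship Credit: $27,800 is below the $28,500 cutoff, so the full $2,175 applies.
Student Loan Interest Credit: income exceeds $8,500 by $19,300, which is 39 full-or-partial $500 increments; reduction = 39 × $48 = $1,872, leaving $48.
Energy Efficiency Rebate: 22% of the $1,200 excess over $26,600 is $264; credit = $7,925 − $264 = $7,661.
Total: $2,175 + $48 + $7,661 = $9,884.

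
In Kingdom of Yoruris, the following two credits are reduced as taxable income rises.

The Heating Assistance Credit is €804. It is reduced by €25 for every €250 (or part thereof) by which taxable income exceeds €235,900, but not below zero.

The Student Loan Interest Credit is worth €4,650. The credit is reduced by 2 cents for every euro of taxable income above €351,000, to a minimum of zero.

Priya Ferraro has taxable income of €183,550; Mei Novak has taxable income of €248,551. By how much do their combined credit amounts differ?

€804

Priya (€183,550): Heating Assistance Credit: €183,550 is at or below the €235,900 threshold, so the full €804 applies. Student Loan Interest Credit: €183,550 is at or below the €351,000 threshold, so the full €4,650 applies. total €804 + €4,650 = €5,454
Mei (€248,551): Heating Assistance Credit: income exceeds €235,900 by €12,651 → 51 increments × €25 = €1,275 ≥ base, so the credit is €0. Student Loan Interest Credit: €248,551 is at or below the €351,000 threshold, so the full €4,650 applies. total €0 + €4,650 = €4,650
Difference: |€5,454 − €4,650| = €804.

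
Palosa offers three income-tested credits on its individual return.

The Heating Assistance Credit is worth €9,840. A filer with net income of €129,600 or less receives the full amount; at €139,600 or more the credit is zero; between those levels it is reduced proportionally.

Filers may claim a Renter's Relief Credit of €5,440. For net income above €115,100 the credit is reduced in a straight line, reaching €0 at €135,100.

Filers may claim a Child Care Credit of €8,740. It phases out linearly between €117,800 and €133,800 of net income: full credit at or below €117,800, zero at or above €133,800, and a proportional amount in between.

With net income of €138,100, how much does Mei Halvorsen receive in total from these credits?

Heating Assistance Credit: €138,100 is €8,500 into a €10,000 phase-out range, leaving 1,500/10,000 of the credit: €9,840 × 1,500/10,000 = €1,476.
Renter's Relief Credit: €138,100 is at or above €135,100, so the credit is €0.
Child Care Credit: €138,100 is at or above €133,800, so the credit is €0.
Total: €1,476 + €0 + €0 = €1,476.

€1,476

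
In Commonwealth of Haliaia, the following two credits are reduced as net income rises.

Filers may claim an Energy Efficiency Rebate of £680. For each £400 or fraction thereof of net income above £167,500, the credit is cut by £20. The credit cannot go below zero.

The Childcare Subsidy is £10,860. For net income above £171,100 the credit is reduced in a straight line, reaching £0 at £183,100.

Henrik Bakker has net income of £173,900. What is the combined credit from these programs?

£8,686

Energy Efficiency Rebate: income exceeds £167,500 by £6,400, which is 16 full-or-partial £400 increments; reduction = 16 × £20 = £320, leaving £360.
Childcare Subsidy: £173,900 is £2,800 into a £12,000 phase-out range, leaving 9,200/12,000 of the credit: £10,860 × 9,200/12,000 = £8,326.
Total: £360 + £8,326 = £8,686.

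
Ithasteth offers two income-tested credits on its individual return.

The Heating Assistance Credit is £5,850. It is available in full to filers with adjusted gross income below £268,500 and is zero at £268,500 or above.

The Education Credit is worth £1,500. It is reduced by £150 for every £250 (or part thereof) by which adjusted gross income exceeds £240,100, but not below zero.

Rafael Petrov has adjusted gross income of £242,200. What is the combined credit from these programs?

£6,000

Heating Assistance Credit: £242,200 is below the £268,500 cutoff, so the full £5,850 applies.
Education Credit: income exceeds £240,100 by £2,100, which is 9 full-or-partial £250 increments; reduction = 9 × £150 = £1,350, leaving £150.
Total: £5,850 + £150 = £6,000.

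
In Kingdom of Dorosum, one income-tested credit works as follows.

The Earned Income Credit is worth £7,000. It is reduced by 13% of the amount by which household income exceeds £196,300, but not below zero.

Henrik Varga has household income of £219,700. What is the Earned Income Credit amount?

Earned Income Credit: 13% of the £23,400 excess over £196,300 is £3,042; credit = £7,000 − £3,042 = £3,958.

£3,958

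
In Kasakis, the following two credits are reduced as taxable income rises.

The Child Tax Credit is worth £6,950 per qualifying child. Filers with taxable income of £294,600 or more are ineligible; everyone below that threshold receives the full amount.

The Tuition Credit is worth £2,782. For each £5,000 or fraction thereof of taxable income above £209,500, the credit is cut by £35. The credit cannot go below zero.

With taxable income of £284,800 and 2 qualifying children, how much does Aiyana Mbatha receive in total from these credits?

Child Tax Credit: base = 2 × £6,950 = £13,900. £284,800 is below the £294,600 cutoff, so the full £13,900 applies.
Tuition Credit: income exceeds £209,500 by £75,300, which is 16 full-or-partial £5,000 increments; reduction = 16 × £35 = £560, leaving £2,222.
Total: £13,900 + £2,222 = £16,122.

£16,122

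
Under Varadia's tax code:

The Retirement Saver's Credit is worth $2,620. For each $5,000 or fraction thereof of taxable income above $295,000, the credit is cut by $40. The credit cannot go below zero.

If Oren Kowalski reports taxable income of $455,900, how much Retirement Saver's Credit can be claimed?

Retirement Saver's Credit: income exceeds $295,000 by $160,900, which is 33 full-or-partial $5,000 increments; reduction = 33 × $40 = $1,320, leaving $1,300.

$1,300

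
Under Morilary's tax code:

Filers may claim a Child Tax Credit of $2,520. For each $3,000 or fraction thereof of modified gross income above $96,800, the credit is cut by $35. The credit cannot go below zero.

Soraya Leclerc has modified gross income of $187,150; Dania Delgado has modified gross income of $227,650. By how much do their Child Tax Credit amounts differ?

$455

Soraya ($187,150): Child Tax Credit: income exceeds $96,800 by $90,350, which is 31 full-or-partial $3,000 increments; reduction = 31 × $35 = $1,085, leaving $1,435.
Dania ($227,650): Child Tax Credit: income exceeds $96,800 by $130,850, which is 44 full-or-partial $3,000 increments; reduction = 44 × $35 = $1,540, leaving $980.
Difference: |$1,435 − $980| = $455.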